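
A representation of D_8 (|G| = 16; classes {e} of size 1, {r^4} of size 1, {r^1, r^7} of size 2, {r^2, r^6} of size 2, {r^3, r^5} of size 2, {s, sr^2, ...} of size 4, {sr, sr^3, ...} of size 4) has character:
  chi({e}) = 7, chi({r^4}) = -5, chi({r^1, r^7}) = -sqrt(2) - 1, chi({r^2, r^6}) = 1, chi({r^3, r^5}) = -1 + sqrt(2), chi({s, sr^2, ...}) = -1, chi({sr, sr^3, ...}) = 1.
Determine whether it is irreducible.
Not irreducible (reducible): <chi, chi> = 6 > 1.

Details: <chi, chi> = (1/|G|) sum_C |C| * |chi(C)|^2 = (1/16)[1*|7|^2 + 1*|-5|^2 + 2*|-sqrt(2) - 1|^2 + 2*|1|^2 + 2*|-1 + sqrt(2)|^2 + 4*|-1|^2 + 4*|1|^2]
  = (1/16)[(49) + (25) + (4*sqrt(2) + 6) + (2) + (6 - 4*sqrt(2)) + (4) + (4)] = 96/16 = 6.
A character is irreducible iff <chi, chi> = 1, so this representation is reducible.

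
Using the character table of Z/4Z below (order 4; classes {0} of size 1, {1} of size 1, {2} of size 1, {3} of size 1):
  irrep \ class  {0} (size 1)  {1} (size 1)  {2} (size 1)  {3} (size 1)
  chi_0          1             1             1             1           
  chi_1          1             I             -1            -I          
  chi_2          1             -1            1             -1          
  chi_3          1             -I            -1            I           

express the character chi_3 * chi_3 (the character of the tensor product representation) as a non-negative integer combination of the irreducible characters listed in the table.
chi_3 tensor chi_3 = chi_2 (all other irreducibles have multiplicity 0).

Explanation: The character of a tensor product is the pointwise product (chi_3 * chi_3)(C) = chi_3(C) * chi_3(C):
  {0}: (1)*(1), {1}: (-I)*(-I), {2}: (-1)*(-1), {3}: (I)*(I)
so (chi_3 * chi_3) takes values
  {0} -> 1, {1} -> -1, {2} -> 1, {3} -> -1.
Now take the inner product of this character with each irreducible chi from the table, <chi_3*chi_3, chi> = (1/4) sum_C |C| (chi_3*chi_3)(C) conj(chi(C)):
  <chi_3*chi_3, chi_0> = (1/4)[1*(1)*conj(1) + 1*(-1)*conj(1) + 1*(1)*conj(1) + 1*(-1)*conj(1)]
      = (1/4)[(1) + (-1) + (1) + (-1)] = 0/4 = 0
  <chi_3*chi_3, chi_1> = (1/4)[1*(1)*conj(1) + 1*(-1)*conj(I) + 1*(1)*conj(-1) + 1*(-1)*conj(-I)]
      = (1/4)[(1) + (I) + (-1) + (-I)] = 0/4 = 0
  <chi_3*chi_3, chi_2> = (1/4)[1*(1)*conj(1) + 1*(-1)*conj(-1) + 1*(1)*conj(1) + 1*(-1)*conj(-1)]
      = (1/4)[(1) + (1) + (1) + (1)] = 4/4 = 1
  <chi_3*chi_3, chi_3> = (1/4)[1*(1)*conj(1) + 1*(-1)*conj(-I) + 1*(1)*conj(-1) + 1*(-1)*conj(I)]
      = (1/4)[(1) + (-I) + (-1) + (I)] = 0/4 = 0
(Exp terms are combined using exp(i*s)*conj(exp(i*t)) = exp(i*(s-t)), and sums of them are collapsed using the identity that for every m > 1 the m distinct m-th roots of unity sum to 0, e.g. 1 + exp(2*I*pi/3) + exp(-2*I*pi/3) = 0.)
Hence the multiplicities are chi_2: 1. Dimension check: dim(chi_3)*dim(chi_3) = 1*1 = 1 and sum (mult * dim) = 1*1 = 1.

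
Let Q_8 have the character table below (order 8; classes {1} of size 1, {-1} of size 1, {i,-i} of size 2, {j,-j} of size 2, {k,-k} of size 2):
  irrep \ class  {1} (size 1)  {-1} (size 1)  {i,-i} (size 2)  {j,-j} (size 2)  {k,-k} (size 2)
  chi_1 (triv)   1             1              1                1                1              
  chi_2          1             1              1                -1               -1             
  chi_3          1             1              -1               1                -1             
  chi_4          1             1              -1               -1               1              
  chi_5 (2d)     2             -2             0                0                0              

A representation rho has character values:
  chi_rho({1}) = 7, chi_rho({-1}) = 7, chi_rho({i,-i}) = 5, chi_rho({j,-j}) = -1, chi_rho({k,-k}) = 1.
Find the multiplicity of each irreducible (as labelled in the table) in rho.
Multiplicities: chi_1: 3, chi_2: 3, chi_3: 0, chi_4: 1, chi_5: 0.

Working: Use <chi_rho, chi> = (1/|G|) sum_C |C| * chi_rho(C) * conj(chi(C)) with |G| = 8 for each irreducible chi in the table:
  <chi_rho, chi_1> = (1/8)[1*(7)*conj(1) + 1*(7)*conj(1) + 2*(5)*conj(1) + 2*(-1)*conj(1) + 2*(1)*conj(1)]
      = (1/8)[(7) + (7) + (10) + (-2) + (2)] = 24/8 = 3
  <chi_rho, chi_2> = (1/8)[1*(7)*conj(1) + 1*(7)*conj(1) + 2*(5)*conj(1) + 2*(-1)*conj(-1) + 2*(1)*conj(-1)]
      = (1/8)[(7) + (7) + (10) + (2) + (-2)] = 24/8 = 3
  <chi_rho, chi_3> = (1/8)[1*(7)*conj(1) + 1*(7)*conj(1) + 2*(5)*conj(-1) + 2*(-1)*conj(1) + 2*(1)*conj(-1)]
      = (1/8)[(7) + (7) + (-10) + (-2) + (-2)] = 0/8 = 0
  <chi_rho, chi_4> = (1/8)[1*(7)*conj(1) + 1*(7)*conj(1) + 2*(5)*conj(-1) + 2*(-1)*conj(-1) + 2*(1)*conj(1)]
      = (1/8)[(7) + (7) + (-10) + (2) + (2)] = 8/8 = 1
  <chi_rho, chi_5> = (1/8)[1*(7)*conj(2) + 1*(7)*conj(-2) + 2*(5)*conj(0) + 2*(-1)*conj(0) + 2*(1)*conj(0)]
      = (1/8)[(14) + (-14) + (0) + (0) + (0)] = 0/8 = 0
Dimension check: dim(rho) = sum (mult * dim) = 3*1 + 3*1 + 0*1 + 1*1 + 0*2 = 7 = chi_rho(e) = 7.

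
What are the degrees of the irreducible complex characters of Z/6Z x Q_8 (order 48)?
Dimensions: 1, 1, 1, 1, 1, 1, 1, 1, 1, 1, 1, 1, 1, 1, 1, 1, 1, 1, 1, 1, 1, 1, 1, 1, 2, 2, 2, 2, 2, 2

Justification: There are 30 irreducibles (= number of conjugacy classes). Their dimensions d_i satisfy sum d_i^2 = |G| = 48: 1 + 1 + 1 + 1 + 1 + 1 + 1 + 1 + 1 + 1 + 1 + 1 + 1 + 1 + 1 + 1 + 1 + 1 + 1 + 1 + 1 + 1 + 1 + 1 + 4 + 4 + 4 + 4 + 4 + 4 = 48. (For the product with Z/6Z: each of the 6 1-dim characters of Z/6Z tensors with each irrep of Q_8, giving 6 copies of each Q_8-dimension.)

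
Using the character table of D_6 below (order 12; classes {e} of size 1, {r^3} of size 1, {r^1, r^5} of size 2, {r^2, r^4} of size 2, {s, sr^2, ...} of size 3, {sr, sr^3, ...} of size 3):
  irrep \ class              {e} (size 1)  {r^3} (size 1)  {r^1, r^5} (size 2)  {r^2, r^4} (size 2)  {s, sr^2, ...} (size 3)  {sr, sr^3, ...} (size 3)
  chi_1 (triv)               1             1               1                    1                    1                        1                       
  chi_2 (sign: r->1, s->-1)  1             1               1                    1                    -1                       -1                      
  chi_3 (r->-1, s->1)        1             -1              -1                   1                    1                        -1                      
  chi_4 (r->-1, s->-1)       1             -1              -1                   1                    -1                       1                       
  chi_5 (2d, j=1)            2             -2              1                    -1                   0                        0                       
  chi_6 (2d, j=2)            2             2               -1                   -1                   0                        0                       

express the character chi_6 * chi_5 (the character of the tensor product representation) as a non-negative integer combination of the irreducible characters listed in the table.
chi_6 tensor chi_5 = chi_3 + chi_4 + chi_5 (all other irreducibles have multiplicity 0).

Working: The character of a tensor product is the pointwise product (chi_6 * chi_5)(C) = chi_6(C) * chi_5(C):
  {e}: (2)*(2), {r^3}: (2)*(-2), {r^1, r^5}: (-1)*(1), {r^2, r^4}: (-1)*(-1), {s, sr^2, ...}: (0)*(0), {sr, sr^3, ...}: (0)*(0)
so (chi_6 * chi_5) takes values
  {e} -> 4, {r^3} -> -4, {r^1, r^5} -> -1, {r^2, r^4} -> 1, {s, sr^2, ...} -> 0, {sr, sr^3, ...} -> 0.
Now take the inner product of this character with each irreducible chi from the table, <chi_6*chi_5, chi> = (1/12) sum_C |C| (chi_6*chi_5)(C) conj(chi(C)):
  <chi_6*chi_5, chi_1> = (1/12)[1*(4)*conj(1) + 1*(-4)*conj(1) + 2*(-1)*conj(1) + 2*(1)*conj(1) + 3*(0)*conj(1) + 3*(0)*conj(1)]
      = (1/12)[(4) + (-4) + (-2) + (2) + (0) + (0)] = 0/12 = 0
  <chi_6*chi_5, chi_2> = (1/12)[1*(4)*conj(1) + 1*(-4)*conj(1) + 2*(-1)*conj(1) + 2*(1)*conj(1) + 3*(0)*conj(-1) + 3*(0)*conj(-1)]
      = (1/12)[(4) + (-4) + (-2) + (2) + (0) + (0)] = 0/12 = 0
  <chi_6*chi_5, chi_3> = (1/12)[1*(4)*conj(1) + 1*(-4)*conj(-1) + 2*(-1)*conj(-1) + 2*(1)*conj(1) + 3*(0)*conj(1) + 3*(0)*conj(-1)]
      = (1/12)[(4) + (4) + (2) + (2) + (0) + (0)] = 12/12 = 1
  <chi_6*chi_5, chi_4> = (1/12)[1*(4)*conj(1) + 1*(-4)*conj(-1) + 2*(-1)*conj(-1) + 2*(1)*conj(1) + 3*(0)*conj(-1) + 3*(0)*conj(1)]
      = (1/12)[(4) + (4) + (2) + (2) + (0) + (0)] = 12/12 = 1
  <chi_6*chi_5, chi_5> = (1/12)[1*(4)*conj(2) + 1*(-4)*conj(-2) + 2*(-1)*conj(1) + 2*(1)*conj(-1) + 3*(0)*conj(0) + 3*(0)*conj(0)]
      = (1/12)[(8) + (8) + (-2) + (-2) + (0) + (0)] = 12/12 = 1
  <chi_6*chi_5, chi_6> = (1/12)[1*(4)*conj(2) + 1*(-4)*conj(2) + 2*(-1)*conj(-1) + 2*(1)*conj(-1) + 3*(0)*conj(0) + 3*(0)*conj(0)]
      = (1/12)[(8) + (-8) + (2) + (-2) + (0) + (0)] = 0/12 = 0
Hence the multiplicities are chi_3: 1, chi_4: 1, chi_5: 1. Dimension check: dim(chi_6)*dim(chi_5) = 2*2 = 4 and sum (mult * dim) = 1*1 + 1*1 + 1*2 = 4.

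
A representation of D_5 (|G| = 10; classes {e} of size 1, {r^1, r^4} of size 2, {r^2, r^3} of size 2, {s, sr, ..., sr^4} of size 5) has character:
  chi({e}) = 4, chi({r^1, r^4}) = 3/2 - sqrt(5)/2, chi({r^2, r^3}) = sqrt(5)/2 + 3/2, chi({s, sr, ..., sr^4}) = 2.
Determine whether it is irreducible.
Not irreducible (reducible): <chi, chi> = 5 > 1.

Why: <chi, chi> = (1/|G|) sum_C |C| * |chi(C)|^2 = (1/10)[1*|4|^2 + 2*|3/2 - sqrt(5)/2|^2 + 2*|sqrt(5)/2 + 3/2|^2 + 5*|2|^2]
  = (1/10)[(16) + (7 - 3*sqrt(5)) + (3*sqrt(5) + 7) + (20)] = 50/10 = 5.
A character is irreducible iff <chi, chi> = 1, so this representation is reducible.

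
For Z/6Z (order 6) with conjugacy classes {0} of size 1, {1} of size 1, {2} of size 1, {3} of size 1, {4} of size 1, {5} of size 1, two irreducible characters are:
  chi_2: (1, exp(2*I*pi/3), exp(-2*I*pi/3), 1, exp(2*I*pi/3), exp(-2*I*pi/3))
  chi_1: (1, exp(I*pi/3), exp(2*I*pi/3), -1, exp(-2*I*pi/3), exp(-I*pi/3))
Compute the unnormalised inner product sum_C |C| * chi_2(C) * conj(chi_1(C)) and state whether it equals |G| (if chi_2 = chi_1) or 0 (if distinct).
Sum = 0; so <chi_2, chi_1> = 0 (distinct irreducibles are orthogonal).

Justification: Compute term by term over conjugacy classes (|C| * chi_2(C) * conj(chi_1(C))):
  1*(1)*conj(1) + 1*(exp(2*I*pi/3))*conj(exp(I*pi/3)) + 1*(exp(-2*I*pi/3))*conj(exp(2*I*pi/3)) + 1*(1)*conj(-1) + 1*(exp(2*I*pi/3))*conj(exp(-2*I*pi/3)) + 1*(exp(-2*I*pi/3))*conj(exp(-I*pi/3))
  = (1) + (exp(I*pi/3)) + (exp(2*I*pi/3)) + (-1) + (exp(-2*I*pi/3)) + (exp(-I*pi/3))
  = 0.
(Exp terms are combined using exp(i*s)*conj(exp(i*t)) = exp(i*(s-t)), and sums of them are collapsed using the identity that for every m > 1 the m distinct m-th roots of unity sum to 0, e.g. 1 + exp(2*I*pi/3) + exp(-2*I*pi/3) = 0.)
Dividing by |G| = 6 gives 0/6 = 0, matching the row-orthogonality relation <chi_2, chi_1> = [chi_2 = chi_1].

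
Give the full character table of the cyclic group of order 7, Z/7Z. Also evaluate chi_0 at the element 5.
Character table of Z/7Z (irreps indexed chi_0,...,chi_6 with chi_k(m) = zeta_7^(k*m), zeta_7 = exp(2*pi*i/7)):
  irrep \ class  {0} (size 1)  {1} (size 1)    {2} (size 1)    {3} (size 1)    {4} (size 1)    {5} (size 1)    {6} (size 1)  
  chi_0          1             1               1               1               1               1               1             
  chi_1          1             exp(2*I*pi/7)   exp(4*I*pi/7)   exp(6*I*pi/7)   exp(-6*I*pi/7)  exp(-4*I*pi/7)  exp(-2*I*pi/7)
  chi_2          1             exp(4*I*pi/7)   exp(-6*I*pi/7)  exp(-2*I*pi/7)  exp(2*I*pi/7)   exp(6*I*pi/7)   exp(-4*I*pi/7)
  chi_3          1             exp(6*I*pi/7)   exp(-2*I*pi/7)  exp(4*I*pi/7)   exp(-4*I*pi/7)  exp(2*I*pi/7)   exp(-6*I*pi/7)
  chi_4          1             exp(-6*I*pi/7)  exp(2*I*pi/7)   exp(-4*I*pi/7)  exp(4*I*pi/7)   exp(-2*I*pi/7)  exp(6*I*pi/7) 
  chi_5          1             exp(-4*I*pi/7)  exp(6*I*pi/7)   exp(2*I*pi/7)   exp(-2*I*pi/7)  exp(-6*I*pi/7)  exp(4*I*pi/7) 
  chi_6          1             exp(-2*I*pi/7)  exp(-4*I*pi/7)  exp(-6*I*pi/7)  exp(6*I*pi/7)   exp(4*I*pi/7)   exp(2*I*pi/7) 

Spot check: chi_0(5) = zeta_7^(0*5) = zeta_7^0 = 1.

Working: Z/7Z is abelian, so all 7 irreducible complex representations are 1-dimensional. They are given by chi_k(m) = zeta_7^(k*m) for k = 0,...,6. Row orthogonality: sum_m chi_k(m) conj(chi_l(m)) = 7 * [k = l].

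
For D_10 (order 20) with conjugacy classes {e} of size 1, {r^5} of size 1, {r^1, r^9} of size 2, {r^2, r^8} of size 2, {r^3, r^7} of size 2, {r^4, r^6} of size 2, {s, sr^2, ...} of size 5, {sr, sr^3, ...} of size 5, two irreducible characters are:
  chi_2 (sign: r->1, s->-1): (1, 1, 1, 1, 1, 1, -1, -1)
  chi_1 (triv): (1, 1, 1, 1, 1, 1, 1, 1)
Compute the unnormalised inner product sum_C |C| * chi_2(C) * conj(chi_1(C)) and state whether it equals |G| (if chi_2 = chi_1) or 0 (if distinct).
Sum = 0; so <chi_2, chi_1> = 0 (distinct irreducibles are orthogonal).

Solution. Compute term by term over conjugacy classes (|C| * chi_2(C) * conj(chi_1(C))):
  1*(1)*conj(1) + 1*(1)*conj(1) + 2*(1)*conj(1) + 2*(1)*conj(1) + 2*(1)*conj(1) + 2*(1)*conj(1) + 5*(-1)*conj(1) + 5*(-1)*conj(1)
  = (1) + (1) + (2) + (2) + (2) + (2) + (-5) + (-5)
  = 0.
Dividing by |G| = 20 gives 0/20 = 0, matching the row-orthogonality relation <chi_2, chi_1> = [chi_2 = chi_1].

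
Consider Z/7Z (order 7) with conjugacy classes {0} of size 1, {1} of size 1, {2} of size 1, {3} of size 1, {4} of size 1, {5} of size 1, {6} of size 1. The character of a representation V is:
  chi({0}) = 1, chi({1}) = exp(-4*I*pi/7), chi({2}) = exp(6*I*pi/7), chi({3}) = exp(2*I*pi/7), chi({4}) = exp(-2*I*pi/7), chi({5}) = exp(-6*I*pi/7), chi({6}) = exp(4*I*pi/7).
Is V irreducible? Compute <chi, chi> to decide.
Irreducible: <chi, chi> = 1.

Proof sketch: <chi, chi> = (1/|G|) sum_C |C| * |chi(C)|^2 = (1/7)[1*|1|^2 + 1*|exp(-4*I*pi/7)|^2 + 1*|exp(6*I*pi/7)|^2 + 1*|exp(2*I*pi/7)|^2 + 1*|exp(-2*I*pi/7)|^2 + 1*|exp(-6*I*pi/7)|^2 + 1*|exp(4*I*pi/7)|^2]
  = (1/7)[(1) + (1) + (1) + (1) + (1) + (1) + (1)] = 7/7 = 1.
(Exp terms are combined using exp(i*s)*conj(exp(i*t)) = exp(i*(s-t)), and sums of them are collapsed using the identity that for every m > 1 the m distinct m-th roots of unity sum to 0, e.g. 1 + exp(2*I*pi/3) + exp(-2*I*pi/3) = 0.)
A character is irreducible iff <chi, chi> = 1, so this representation is irreducible.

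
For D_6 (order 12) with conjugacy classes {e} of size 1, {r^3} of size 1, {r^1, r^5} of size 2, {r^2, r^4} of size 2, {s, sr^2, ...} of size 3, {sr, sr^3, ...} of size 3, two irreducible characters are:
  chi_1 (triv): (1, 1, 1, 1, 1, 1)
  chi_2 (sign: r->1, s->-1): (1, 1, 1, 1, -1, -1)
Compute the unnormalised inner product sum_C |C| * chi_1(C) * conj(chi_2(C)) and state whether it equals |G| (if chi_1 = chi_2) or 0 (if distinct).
Sum = 0; so <chi_1, chi_2> = 0 (distinct irreducibles are orthogonal).

Proof sketch: Compute term by term over conjugacy classes (|C| * chi_1(C) * conj(chi_2(C))):
  1*(1)*conj(1) + 1*(1)*conj(1) + 2*(1)*conj(1) + 2*(1)*conj(1) + 3*(1)*conj(-1) + 3*(1)*conj(-1)
  = (1) + (1) + (2) + (2) + (-3) + (-3)
  = 0.
Dividing by |G| = 12 gives 0/12 = 0, matching the row-orthogonality relation <chi_1, chi_2> = [chi_1 = chi_2].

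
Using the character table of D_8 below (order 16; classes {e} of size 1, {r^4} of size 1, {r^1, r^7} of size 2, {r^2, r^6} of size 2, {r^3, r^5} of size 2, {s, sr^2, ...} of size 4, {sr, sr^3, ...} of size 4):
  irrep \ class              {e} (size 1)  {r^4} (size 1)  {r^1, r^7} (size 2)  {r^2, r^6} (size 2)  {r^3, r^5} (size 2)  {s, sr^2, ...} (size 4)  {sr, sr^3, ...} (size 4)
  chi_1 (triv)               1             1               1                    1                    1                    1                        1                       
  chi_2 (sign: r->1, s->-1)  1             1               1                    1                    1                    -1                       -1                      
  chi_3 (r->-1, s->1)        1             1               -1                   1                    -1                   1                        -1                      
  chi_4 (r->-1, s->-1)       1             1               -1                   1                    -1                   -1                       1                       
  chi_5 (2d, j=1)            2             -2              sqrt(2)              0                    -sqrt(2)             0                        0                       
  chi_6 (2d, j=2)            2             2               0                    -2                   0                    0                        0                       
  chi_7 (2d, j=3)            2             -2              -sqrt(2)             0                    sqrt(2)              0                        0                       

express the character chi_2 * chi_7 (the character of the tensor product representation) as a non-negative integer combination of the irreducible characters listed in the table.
chi_2 tensor chi_7 = chi_7 (all other irreducibles have multiplicity 0).

Explanation: The character of a tensor product is the pointwise product (chi_2 * chi_7)(C) = chi_2(C) * chi_7(C):
  {e}: (1)*(2), {r^4}: (1)*(-2), {r^1, r^7}: (1)*(-sqrt(2)), {r^2, r^6}: (1)*(0), {r^3, r^5}: (1)*(sqrt(2)), {s, sr^2, ...}: (-1)*(0), {sr, sr^3, ...}: (-1)*(0)
so (chi_2 * chi_7) takes values
  {e} -> 2, {r^4} -> -2, {r^1, r^7} -> -sqrt(2), {r^2, r^6} -> 0, {r^3, r^5} -> sqrt(2), {s, sr^2, ...} -> 0, {sr, sr^3, ...} -> 0.
Now take the inner product of this character with each irreducible chi from the table, <chi_2*chi_7, chi> = (1/16) sum_C |C| (chi_2*chi_7)(C) conj(chi(C)):
  <chi_2*chi_7, chi_1> = (1/16)[1*(2)*conj(1) + 1*(-2)*conj(1) + 2*(-sqrt(2))*conj(1) + 2*(0)*conj(1) + 2*(sqrt(2))*conj(1) + 4*(0)*conj(1) + 4*(0)*conj(1)]
      = (1/16)[(2) + (-2) + (-2*sqrt(2)) + (0) + (2*sqrt(2)) + (0) + (0)] = 0/16 = 0
  <chi_2*chi_7, chi_2> = (1/16)[1*(2)*conj(1) + 1*(-2)*conj(1) + 2*(-sqrt(2))*conj(1) + 2*(0)*conj(1) + 2*(sqrt(2))*conj(1) + 4*(0)*conj(-1) + 4*(0)*conj(-1)]
      = (1/16)[(2) + (-2) + (-2*sqrt(2)) + (0) + (2*sqrt(2)) + (0) + (0)] = 0/16 = 0
  <chi_2*chi_7, chi_3> = (1/16)[1*(2)*conj(1) + 1*(-2)*conj(1) + 2*(-sqrt(2))*conj(-1) + 2*(0)*conj(1) + 2*(sqrt(2))*conj(-1) + 4*(0)*conj(1) + 4*(0)*conj(-1)]
      = (1/16)[(2) + (-2) + (2*sqrt(2)) + (0) + (-2*sqrt(2)) + (0) + (0)] = 0/16 = 0
  <chi_2*chi_7, chi_4> = (1/16)[1*(2)*conj(1) + 1*(-2)*conj(1) + 2*(-sqrt(2))*conj(-1) + 2*(0)*conj(1) + 2*(sqrt(2))*conj(-1) + 4*(0)*conj(-1) + 4*(0)*conj(1)]
      = (1/16)[(2) + (-2) + (2*sqrt(2)) + (0) + (-2*sqrt(2)) + (0) + (0)] = 0/16 = 0
  <chi_2*chi_7, chi_5> = (1/16)[1*(2)*conj(2) + 1*(-2)*conj(-2) + 2*(-sqrt(2))*conj(sqrt(2)) + 2*(0)*conj(0) + 2*(sqrt(2))*conj(-sqrt(2)) + 4*(0)*conj(0) + 4*(0)*conj(0)]
      = (1/16)[(4) + (4) + (-4) + (0) + (-4) + (0) + (0)] = 0/16 = 0
  <chi_2*chi_7, chi_6> = (1/16)[1*(2)*conj(2) + 1*(-2)*conj(2) + 2*(-sqrt(2))*conj(0) + 2*(0)*conj(-2) + 2*(sqrt(2))*conj(0) + 4*(0)*conj(0) + 4*(0)*conj(0)]
      = (1/16)[(4) + (-4) + (0) + (0) + (0) + (0) + (0)] = 0/16 = 0
  <chi_2*chi_7, chi_7> = (1/16)[1*(2)*conj(2) + 1*(-2)*conj(-2) + 2*(-sqrt(2))*conj(-sqrt(2)) + 2*(0)*conj(0) + 2*(sqrt(2))*conj(sqrt(2)) + 4*(0)*conj(0) + 4*(0)*conj(0)]
      = (1/16)[(4) + (4) + (4) + (0) + (4) + (0) + (0)] = 16/16 = 1
Hence the multiplicities are chi_7: 1. Dimension check: dim(chi_2)*dim(chi_7) = 1*2 = 2 and sum (mult * dim) = 1*2 = 2.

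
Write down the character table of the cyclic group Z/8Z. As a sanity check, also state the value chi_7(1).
Character table of Z/8Z (irreps indexed chi_0,...,chi_7 with chi_k(m) = zeta_8^(k*m), zeta_8 = exp(2*pi*i/8)):
  irrep \ class  {0} (size 1)  {1} (size 1)    {2} (size 1)  {3} (size 1)    {4} (size 1)  {5} (size 1)    {6} (size 1)  {7} (size 1)  
  chi_0          1             1               1             1               1             1               1             1             
  chi_1          1             exp(I*pi/4)     I             exp(3*I*pi/4)   -1            exp(-3*I*pi/4)  -I            exp(-I*pi/4)  
  chi_2          1             I               -1            -I              1             I               -1            -I            
  chi_3          1             exp(3*I*pi/4)   -I            exp(I*pi/4)     -1            exp(-I*pi/4)    I             exp(-3*I*pi/4)
  chi_4          1             -1              1             -1              1             -1              1             -1            
  chi_5          1             exp(-3*I*pi/4)  I             exp(-I*pi/4)    -1            exp(I*pi/4)     -I            exp(3*I*pi/4) 
  chi_6          1             -I              -1            I               1             -I              -1            I             
  chi_7          1             exp(-I*pi/4)    -I            exp(-3*I*pi/4)  -1            exp(3*I*pi/4)   I             exp(I*pi/4)   

Spot check: chi_7(1) = zeta_8^(7*1) = zeta_8^7 = exp(-I*pi/4).

Solution. Z/8Z is abelian, so all 8 irreducible complex representations are 1-dimensional. They are given by chi_k(m) = zeta_8^(k*m) for k = 0,...,7. Row orthogonality: sum_m chi_k(m) conj(chi_l(m)) = 8 * [k = l].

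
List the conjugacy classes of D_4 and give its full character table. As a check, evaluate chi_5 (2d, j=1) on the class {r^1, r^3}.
Conjugacy classes: {e} of size 1, {r^2} of size 1, {r^1, r^3} of size 2, {s, sr^2, ...} of size 2, {sr, sr^3, ...} of size 2.
Character table:
  irrep \ class              {e} (size 1)  {r^2} (size 1)  {r^1, r^3} (size 2)  {s, sr^2, ...} (size 2)  {sr, sr^3, ...} (size 2)
  chi_1 (triv)               1             1               1                    1                        1                       
  chi_2 (sign: r->1, s->-1)  1             1               1                    -1                       -1                      
  chi_3 (r->-1, s->1)        1             1               -1                   1                        -1                      
  chi_4 (r->-1, s->-1)       1             1               -1                   -1                       1                       
  chi_5 (2d, j=1)            2             -2              0                    0                        0                       

Spot check: chi_5 (2d, j=1) on {r^1, r^3} = 0.

Proof sketch: D_4 has order 2*4 = 8 with 5 conjugacy classes, hence 5 irreducibles. Sum of squared dims 1 + 1 + 1 + 1 + 4 = 8 = |G|. Linear characters come from the abelianisation; the 2-dimensional irreps have character r^k -> 2*cos(2*pi*j*k/4), reflections -> 0.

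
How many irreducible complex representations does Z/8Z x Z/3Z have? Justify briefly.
24

Why: The number of irreducible complex representations of a finite group equals its number of conjugacy classes. Z/8Z x Z/3Z is abelian of order 24, so every element is its own conjugacy class: 24 classes, so Z/8Z x Z/3Z (order 24) has exactly 24 irreducible complex representations.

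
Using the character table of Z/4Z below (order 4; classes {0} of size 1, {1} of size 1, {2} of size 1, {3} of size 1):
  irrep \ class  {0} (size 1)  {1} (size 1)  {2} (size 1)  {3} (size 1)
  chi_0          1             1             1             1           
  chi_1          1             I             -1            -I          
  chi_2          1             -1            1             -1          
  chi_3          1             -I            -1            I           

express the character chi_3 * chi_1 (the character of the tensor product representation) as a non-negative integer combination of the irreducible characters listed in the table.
chi_3 tensor chi_1 = chi_0 (all other irreducibles have multiplicity 0).

Explanation: The character of a tensor product is the pointwise product (chi_3 * chi_1)(C) = chi_3(C) * chi_1(C):
  {0}: (1)*(1), {1}: (-I)*(I), {2}: (-1)*(-1), {3}: (I)*(-I)
so (chi_3 * chi_1) takes values
  {0} -> 1, {1} -> 1, {2} -> 1, {3} -> 1.
Now take the inner product of this character with each irreducible chi from the table, <chi_3*chi_1, chi> = (1/4) sum_C |C| (chi_3*chi_1)(C) conj(chi(C)):
  <chi_3*chi_1, chi_0> = (1/4)[1*(1)*conj(1) + 1*(1)*conj(1) + 1*(1)*conj(1) + 1*(1)*conj(1)]
      = (1/4)[(1) + (1) + (1) + (1)] = 4/4 = 1
  <chi_3*chi_1, chi_1> = (1/4)[1*(1)*conj(1) + 1*(1)*conj(I) + 1*(1)*conj(-1) + 1*(1)*conj(-I)]
      = (1/4)[(1) + (-I) + (-1) + (I)] = 0/4 = 0
  <chi_3*chi_1, chi_2> = (1/4)[1*(1)*conj(1) + 1*(1)*conj(-1) + 1*(1)*conj(1) + 1*(1)*conj(-1)]
      = (1/4)[(1) + (-1) + (1) + (-1)] = 0/4 = 0
  <chi_3*chi_1, chi_3> = (1/4)[1*(1)*conj(1) + 1*(1)*conj(-I) + 1*(1)*conj(-1) + 1*(1)*conj(I)]
      = (1/4)[(1) + (I) + (-1) + (-I)] = 0/4 = 0
(Exp terms are combined using exp(i*s)*conj(exp(i*t)) = exp(i*(s-t)), and sums of them are collapsed using the identity that for every m > 1 the m distinct m-th roots of unity sum to 0, e.g. 1 + exp(2*I*pi/3) + exp(-2*I*pi/3) = 0.)
Hence the multiplicities are chi_0: 1. Dimension check: dim(chi_3)*dim(chi_1) = 1*1 = 1 and sum (mult * dim) = 1*1 = 1.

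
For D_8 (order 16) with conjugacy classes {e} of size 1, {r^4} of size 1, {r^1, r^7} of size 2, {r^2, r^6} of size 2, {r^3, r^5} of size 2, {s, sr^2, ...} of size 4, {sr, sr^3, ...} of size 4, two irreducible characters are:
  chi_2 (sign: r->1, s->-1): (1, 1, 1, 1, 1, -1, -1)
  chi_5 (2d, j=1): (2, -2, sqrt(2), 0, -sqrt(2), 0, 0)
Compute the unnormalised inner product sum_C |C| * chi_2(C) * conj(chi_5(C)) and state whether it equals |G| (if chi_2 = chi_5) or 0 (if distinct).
Sum = 0; so <chi_2, chi_5> = 0 (distinct irreducibles are orthogonal).

Working: Compute term by term over conjugacy classes (|C| * chi_2(C) * conj(chi_5(C))):
  1*(1)*conj(2) + 1*(1)*conj(-2) + 2*(1)*conj(sqrt(2)) + 2*(1)*conj(0) + 2*(1)*conj(-sqrt(2)) + 4*(-1)*conj(0) + 4*(-1)*conj(0)
  = (2) + (-2) + (2*sqrt(2)) + (0) + (-2*sqrt(2)) + (0) + (0)
  = 0.
Dividing by |G| = 16 gives 0/16 = 0, matching the row-orthogonality relation <chi_2, chi_5> = [chi_2 = chi_5].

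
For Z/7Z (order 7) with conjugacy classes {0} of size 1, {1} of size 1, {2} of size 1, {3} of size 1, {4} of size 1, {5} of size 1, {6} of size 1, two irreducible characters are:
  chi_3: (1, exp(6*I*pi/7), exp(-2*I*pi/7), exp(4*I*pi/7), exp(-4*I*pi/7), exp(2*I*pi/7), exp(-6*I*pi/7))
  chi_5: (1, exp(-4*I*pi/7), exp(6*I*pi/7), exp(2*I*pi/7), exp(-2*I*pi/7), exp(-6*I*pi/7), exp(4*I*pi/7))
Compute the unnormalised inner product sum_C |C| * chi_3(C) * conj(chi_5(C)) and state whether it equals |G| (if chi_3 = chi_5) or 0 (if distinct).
Sum = 0; so <chi_3, chi_5> = 0 (distinct irreducibles are orthogonal).

Justification: Compute term by term over conjugacy classes (|C| * chi_3(C) * conj(chi_5(C))):
  1*(1)*conj(1) + 1*(exp(6*I*pi/7))*conj(exp(-4*I*pi/7)) + 1*(exp(-2*I*pi/7))*conj(exp(6*I*pi/7)) + 1*(exp(4*I*pi/7))*conj(exp(2*I*pi/7)) + 1*(exp(-4*I*pi/7))*conj(exp(-2*I*pi/7)) + 1*(exp(2*I*pi/7))*conj(exp(-6*I*pi/7)) + 1*(exp(-6*I*pi/7))*conj(exp(4*I*pi/7))
  = (1) + (exp(-4*I*pi/7)) + (exp(6*I*pi/7)) + (exp(2*I*pi/7)) + (exp(-2*I*pi/7)) + (exp(-6*I*pi/7)) + (exp(4*I*pi/7))
  = 0.
(Exp terms are combined using exp(i*s)*conj(exp(i*t)) = exp(i*(s-t)), and sums of them are collapsed using the identity that for every m > 1 the m distinct m-th roots of unity sum to 0, e.g. 1 + exp(2*I*pi/3) + exp(-2*I*pi/3) = 0.)
Dividing by |G| = 7 gives 0/7 = 0, matching the row-orthogonality relation <chi_3, chi_5> = [chi_3 = chi_5].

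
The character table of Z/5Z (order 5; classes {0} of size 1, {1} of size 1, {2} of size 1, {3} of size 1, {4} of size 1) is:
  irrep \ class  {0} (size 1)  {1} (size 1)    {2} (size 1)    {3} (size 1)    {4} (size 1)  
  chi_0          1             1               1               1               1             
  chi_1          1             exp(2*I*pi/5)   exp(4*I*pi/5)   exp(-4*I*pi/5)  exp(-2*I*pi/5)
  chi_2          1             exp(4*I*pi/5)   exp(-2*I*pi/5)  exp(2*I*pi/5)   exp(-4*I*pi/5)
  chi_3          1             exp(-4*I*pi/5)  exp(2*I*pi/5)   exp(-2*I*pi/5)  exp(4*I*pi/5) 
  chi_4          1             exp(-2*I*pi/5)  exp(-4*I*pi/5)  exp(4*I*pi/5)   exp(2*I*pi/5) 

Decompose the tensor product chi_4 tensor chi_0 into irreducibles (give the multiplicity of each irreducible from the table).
chi_4 tensor chi_0 = chi_4 (all other irreducibles have multiplicity 0).

Reasoning: The character of a tensor product is the pointwise product (chi_4 * chi_0)(C) = chi_4(C) * chi_0(C):
  {0}: (1)*(1), {1}: (exp(-2*I*pi/5))*(1), {2}: (exp(-4*I*pi/5))*(1), {3}: (exp(4*I*pi/5))*(1), {4}: (exp(2*I*pi/5))*(1)
so (chi_4 * chi_0) takes values
  {0} -> 1, {1} -> exp(-2*I*pi/5), {2} -> exp(-4*I*pi/5), {3} -> exp(4*I*pi/5), {4} -> exp(2*I*pi/5).
Now take the inner product of this character with each irreducible chi from the table, <chi_4*chi_0, chi> = (1/5) sum_C |C| (chi_4*chi_0)(C) conj(chi(C)):
  <chi_4*chi_0, chi_0> = (1/5)[1*(1)*conj(1) + 1*(exp(-2*I*pi/5))*conj(1) + 1*(exp(-4*I*pi/5))*conj(1) + 1*(exp(4*I*pi/5))*conj(1) + 1*(exp(2*I*pi/5))*conj(1)]
      = (1/5)[(1) + (exp(-2*I*pi/5)) + (exp(-4*I*pi/5)) + (exp(4*I*pi/5)) + (exp(2*I*pi/5))] = 0/5 = 0
  <chi_4*chi_0, chi_1> = (1/5)[1*(1)*conj(1) + 1*(exp(-2*I*pi/5))*conj(exp(2*I*pi/5)) + 1*(exp(-4*I*pi/5))*conj(exp(4*I*pi/5)) + 1*(exp(4*I*pi/5))*conj(exp(-4*I*pi/5)) + 1*(exp(2*I*pi/5))*conj(exp(-2*I*pi/5))]
      = (1/5)[(1) + (exp(-4*I*pi/5)) + (exp(2*I*pi/5)) + (exp(-2*I*pi/5)) + (exp(4*I*pi/5))] = 0/5 = 0
  <chi_4*chi_0, chi_2> = (1/5)[1*(1)*conj(1) + 1*(exp(-2*I*pi/5))*conj(exp(4*I*pi/5)) + 1*(exp(-4*I*pi/5))*conj(exp(-2*I*pi/5)) + 1*(exp(4*I*pi/5))*conj(exp(2*I*pi/5)) + 1*(exp(2*I*pi/5))*conj(exp(-4*I*pi/5))]
      = (1/5)[(1) + (exp(4*I*pi/5)) + (exp(-2*I*pi/5)) + (exp(2*I*pi/5)) + (exp(-4*I*pi/5))] = 0/5 = 0
  <chi_4*chi_0, chi_3> = (1/5)[1*(1)*conj(1) + 1*(exp(-2*I*pi/5))*conj(exp(-4*I*pi/5)) + 1*(exp(-4*I*pi/5))*conj(exp(2*I*pi/5)) + 1*(exp(4*I*pi/5))*conj(exp(-2*I*pi/5)) + 1*(exp(2*I*pi/5))*conj(exp(4*I*pi/5))]
      = (1/5)[(1) + (exp(2*I*pi/5)) + (exp(4*I*pi/5)) + (exp(-4*I*pi/5)) + (exp(-2*I*pi/5))] = 0/5 = 0
  <chi_4*chi_0, chi_4> = (1/5)[1*(1)*conj(1) + 1*(exp(-2*I*pi/5))*conj(exp(-2*I*pi/5)) + 1*(exp(-4*I*pi/5))*conj(exp(-4*I*pi/5)) + 1*(exp(4*I*pi/5))*conj(exp(4*I*pi/5)) + 1*(exp(2*I*pi/5))*conj(exp(2*I*pi/5))]
      = (1/5)[(1) + (1) + (1) + (1) + (1)] = 5/5 = 1
(Exp terms are combined using exp(i*s)*conj(exp(i*t)) = exp(i*(s-t)), and sums of them are collapsed using the identity that for every m > 1 the m distinct m-th roots of unity sum to 0, e.g. 1 + exp(2*I*pi/3) + exp(-2*I*pi/3) = 0.)
Hence the multiplicities are chi_4: 1. Dimension check: dim(chi_4)*dim(chi_0) = 1*1 = 1 and sum (mult * dim) = 1*1 = 1.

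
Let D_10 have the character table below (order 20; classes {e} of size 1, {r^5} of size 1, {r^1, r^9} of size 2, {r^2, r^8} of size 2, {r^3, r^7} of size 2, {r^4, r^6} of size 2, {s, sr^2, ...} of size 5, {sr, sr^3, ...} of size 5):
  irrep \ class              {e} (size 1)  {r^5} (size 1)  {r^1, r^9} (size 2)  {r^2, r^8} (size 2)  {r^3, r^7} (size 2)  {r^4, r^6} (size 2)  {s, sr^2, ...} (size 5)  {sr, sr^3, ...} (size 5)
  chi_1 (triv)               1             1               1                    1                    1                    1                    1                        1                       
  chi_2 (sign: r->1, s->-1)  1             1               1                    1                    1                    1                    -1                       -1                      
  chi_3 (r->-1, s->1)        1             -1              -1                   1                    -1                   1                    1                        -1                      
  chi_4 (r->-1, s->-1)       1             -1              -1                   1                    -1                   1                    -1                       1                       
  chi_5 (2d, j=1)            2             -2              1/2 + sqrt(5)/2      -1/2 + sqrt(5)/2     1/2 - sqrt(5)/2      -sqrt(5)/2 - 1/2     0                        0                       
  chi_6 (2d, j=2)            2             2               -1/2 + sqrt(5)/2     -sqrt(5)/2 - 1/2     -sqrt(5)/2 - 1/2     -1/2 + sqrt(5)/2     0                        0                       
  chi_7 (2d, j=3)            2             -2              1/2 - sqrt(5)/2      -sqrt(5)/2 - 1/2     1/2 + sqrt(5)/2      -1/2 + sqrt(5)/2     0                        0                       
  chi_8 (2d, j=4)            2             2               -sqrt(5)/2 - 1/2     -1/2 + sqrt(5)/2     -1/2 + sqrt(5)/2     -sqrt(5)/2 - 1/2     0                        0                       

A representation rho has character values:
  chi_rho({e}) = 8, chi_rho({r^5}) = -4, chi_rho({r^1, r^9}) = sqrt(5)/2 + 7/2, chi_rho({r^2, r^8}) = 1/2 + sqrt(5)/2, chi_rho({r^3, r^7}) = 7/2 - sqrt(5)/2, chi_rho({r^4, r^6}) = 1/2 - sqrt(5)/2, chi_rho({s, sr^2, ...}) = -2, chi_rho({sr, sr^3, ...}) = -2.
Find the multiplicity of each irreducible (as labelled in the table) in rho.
Multiplicities: chi_1: 0, chi_2: 2, chi_3: 0, chi_4: 0, chi_5: 2, chi_6: 0, chi_7: 1, chi_8: 0.

Justification: Use <chi_rho, chi> = (1/|G|) sum_C |C| * chi_rho(C) * conj(chi(C)) with |G| = 20 for each irreducible chi in the table:
  <chi_rho, chi_1> = (1/20)[1*(8)*conj(1) + 1*(-4)*conj(1) + 2*(sqrt(5)/2 + 7/2)*conj(1) + 2*(1/2 + sqrt(5)/2)*conj(1) + 2*(7/2 - sqrt(5)/2)*conj(1) + 2*(1/2 - sqrt(5)/2)*conj(1) + 5*(-2)*conj(1) + 5*(-2)*conj(1)]
      = (1/20)[(8) + (-4) + (sqrt(5) + 7) + (1 + sqrt(5)) + (7 - sqrt(5)) + (1 - sqrt(5)) + (-10) + (-10)] = 0/20 = 0
  <chi_rho, chi_2> = (1/20)[1*(8)*conj(1) + 1*(-4)*conj(1) + 2*(sqrt(5)/2 + 7/2)*conj(1) + 2*(1/2 + sqrt(5)/2)*conj(1) + 2*(7/2 - sqrt(5)/2)*conj(1) + 2*(1/2 - sqrt(5)/2)*conj(1) + 5*(-2)*conj(-1) + 5*(-2)*conj(-1)]
      = (1/20)[(8) + (-4) + (sqrt(5) + 7) + (1 + sqrt(5)) + (7 - sqrt(5)) + (1 - sqrt(5)) + (10) + (10)] = 40/20 = 2
  <chi_rho, chi_3> = (1/20)[1*(8)*conj(1) + 1*(-4)*conj(-1) + 2*(sqrt(5)/2 + 7/2)*conj(-1) + 2*(1/2 + sqrt(5)/2)*conj(1) + 2*(7/2 - sqrt(5)/2)*conj(-1) + 2*(1/2 - sqrt(5)/2)*conj(1) + 5*(-2)*conj(1) + 5*(-2)*conj(-1)]
      = (1/20)[(8) + (4) + (-7 - sqrt(5)) + (1 + sqrt(5)) + (-7 + sqrt(5)) + (1 - sqrt(5)) + (-10) + (10)] = 0/20 = 0
  <chi_rho, chi_4> = (1/20)[1*(8)*conj(1) + 1*(-4)*conj(-1) + 2*(sqrt(5)/2 + 7/2)*conj(-1) + 2*(1/2 + sqrt(5)/2)*conj(1) + 2*(7/2 - sqrt(5)/2)*conj(-1) + 2*(1/2 - sqrt(5)/2)*conj(1) + 5*(-2)*conj(-1) + 5*(-2)*conj(1)]
      = (1/20)[(8) + (4) + (-7 - sqrt(5)) + (1 + sqrt(5)) + (-7 + sqrt(5)) + (1 - sqrt(5)) + (10) + (-10)] = 0/20 = 0
  <chi_rho, chi_5> = (1/20)[1*(8)*conj(2) + 1*(-4)*conj(-2) + 2*(sqrt(5)/2 + 7/2)*conj(1/2 + sqrt(5)/2) + 2*(1/2 + sqrt(5)/2)*conj(-1/2 + sqrt(5)/2) + 2*(7/2 - sqrt(5)/2)*conj(1/2 - sqrt(5)/2) + 2*(1/2 - sqrt(5)/2)*conj(-sqrt(5)/2 - 1/2) + 5*(-2)*conj(0) + 5*(-2)*conj(0)]
      = (1/20)[(16) + (8) + (6 + 4*sqrt(5)) + (2) + (6 - 4*sqrt(5)) + (2) + (0) + (0)] = 40/20 = 2
  <chi_rho, chi_6> = (1/20)[1*(8)*conj(2) + 1*(-4)*conj(2) + 2*(sqrt(5)/2 + 7/2)*conj(-1/2 + sqrt(5)/2) + 2*(1/2 + sqrt(5)/2)*conj(-sqrt(5)/2 - 1/2) + 2*(7/2 - sqrt(5)/2)*conj(-sqrt(5)/2 - 1/2) + 2*(1/2 - sqrt(5)/2)*conj(-1/2 + sqrt(5)/2) + 5*(-2)*conj(0) + 5*(-2)*conj(0)]
      = (1/20)[(16) + (-8) + (-1 + 3*sqrt(5)) + (-3 - sqrt(5)) + (-3*sqrt(5) - 1) + (-3 + sqrt(5)) + (0) + (0)] = 0/20 = 0
  <chi_rho, chi_7> = (1/20)[1*(8)*conj(2) + 1*(-4)*conj(-2) + 2*(sqrt(5)/2 + 7/2)*conj(1/2 - sqrt(5)/2) + 2*(1/2 + sqrt(5)/2)*conj(-sqrt(5)/2 - 1/2) + 2*(7/2 - sqrt(5)/2)*conj(1/2 + sqrt(5)/2) + 2*(1/2 - sqrt(5)/2)*conj(-1/2 + sqrt(5)/2) + 5*(-2)*conj(0) + 5*(-2)*conj(0)]
      = (1/20)[(16) + (8) + (1 - 3*sqrt(5)) + (-3 - sqrt(5)) + (1 + 3*sqrt(5)) + (-3 + sqrt(5)) + (0) + (0)] = 20/20 = 1
  <chi_rho, chi_8> = (1/20)[1*(8)*conj(2) + 1*(-4)*conj(2) + 2*(sqrt(5)/2 + 7/2)*conj(-sqrt(5)/2 - 1/2) + 2*(1/2 + sqrt(5)/2)*conj(-1/2 + sqrt(5)/2) + 2*(7/2 - sqrt(5)/2)*conj(-1/2 + sqrt(5)/2) + 2*(1/2 - sqrt(5)/2)*conj(-sqrt(5)/2 - 1/2) + 5*(-2)*conj(0) + 5*(-2)*conj(0)]
      = (1/20)[(16) + (-8) + (-4*sqrt(5) - 6) + (2) + (-6 + 4*sqrt(5)) + (2) + (0) + (0)] = 0/20 = 0
Dimension check: dim(rho) = sum (mult * dim) = 0*1 + 2*1 + 0*1 + 0*1 + 2*2 + 0*2 + 1*2 + 0*2 = 8 = chi_rho(e) = 8.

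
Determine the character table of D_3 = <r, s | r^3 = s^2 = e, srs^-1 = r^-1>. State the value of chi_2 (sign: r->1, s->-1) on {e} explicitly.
Conjugacy classes: {e} of size 1, {r^1, r^2} of size 2, {s, sr, ..., sr^2} of size 3.
Character table:
  irrep \ class              {e} (size 1)  {r^1, r^2} (size 2)  {s, sr, ..., sr^2} (size 3)
  chi_1 (triv)               1             1                    1                          
  chi_2 (sign: r->1, s->-1)  1             1                    -1                         
  chi_3 (2d, j=1)            2             -1                   0                          

Spot check: chi_2 (sign: r->1, s->-1) on {e} = 1.

Reasoning: D_3 has order 2*3 = 6 with 3 conjugacy classes, hence 3 irreducibles. Sum of squared dims 1 + 1 + 4 = 6 = |G|. Linear characters come from the abelianisation; the 2-dimensional irreps have character r^k -> 2*cos(2*pi*j*k/3), reflections -> 0.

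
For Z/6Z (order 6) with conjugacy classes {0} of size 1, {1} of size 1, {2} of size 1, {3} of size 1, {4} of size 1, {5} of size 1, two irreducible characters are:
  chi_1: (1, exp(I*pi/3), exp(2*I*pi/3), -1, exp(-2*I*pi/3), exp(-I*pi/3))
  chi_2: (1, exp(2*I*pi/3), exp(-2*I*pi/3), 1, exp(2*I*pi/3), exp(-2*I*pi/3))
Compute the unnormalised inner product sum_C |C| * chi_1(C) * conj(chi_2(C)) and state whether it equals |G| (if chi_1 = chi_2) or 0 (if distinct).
Sum = 0; so <chi_1, chi_2> = 0 (distinct irreducibles are orthogonal).

Proof sketch: Compute term by term over conjugacy classes (|C| * chi_1(C) * conj(chi_2(C))):
  1*(1)*conj(1) + 1*(exp(I*pi/3))*conj(exp(2*I*pi/3)) + 1*(exp(2*I*pi/3))*conj(exp(-2*I*pi/3)) + 1*(-1)*conj(1) + 1*(exp(-2*I*pi/3))*conj(exp(2*I*pi/3)) + 1*(exp(-I*pi/3))*conj(exp(-2*I*pi/3))
  = (1) + (exp(-I*pi/3)) + (exp(-2*I*pi/3)) + (-1) + (exp(2*I*pi/3)) + (exp(I*pi/3))
  = 0.
(Exp terms are combined using exp(i*s)*conj(exp(i*t)) = exp(i*(s-t)), and sums of them are collapsed using the identity that for every m > 1 the m distinct m-th roots of unity sum to 0, e.g. 1 + exp(2*I*pi/3) + exp(-2*I*pi/3) = 0.)
Dividing by |G| = 6 gives 0/6 = 0, matching the row-orthogonality relation <chi_1, chi_2> = [chi_1 = chi_2].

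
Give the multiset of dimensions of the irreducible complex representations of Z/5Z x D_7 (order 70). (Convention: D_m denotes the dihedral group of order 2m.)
Dimensions: 1, 1, 1, 1, 1, 1, 1, 1, 1, 1, 2, 2, 2, 2, 2, 2, 2, 2, 2, 2, 2, 2, 2, 2, 2

Proof sketch: There are 25 irreducibles (= number of conjugacy classes). Their dimensions d_i satisfy sum d_i^2 = |G| = 70: 1 + 1 + 1 + 1 + 1 + 1 + 1 + 1 + 1 + 1 + 4 + 4 + 4 + 4 + 4 + 4 + 4 + 4 + 4 + 4 + 4 + 4 + 4 + 4 + 4 = 70. (For the product with Z/5Z: each of the 5 1-dim characters of Z/5Z tensors with each irrep of D_7, giving 5 copies of each D_7-dimension.)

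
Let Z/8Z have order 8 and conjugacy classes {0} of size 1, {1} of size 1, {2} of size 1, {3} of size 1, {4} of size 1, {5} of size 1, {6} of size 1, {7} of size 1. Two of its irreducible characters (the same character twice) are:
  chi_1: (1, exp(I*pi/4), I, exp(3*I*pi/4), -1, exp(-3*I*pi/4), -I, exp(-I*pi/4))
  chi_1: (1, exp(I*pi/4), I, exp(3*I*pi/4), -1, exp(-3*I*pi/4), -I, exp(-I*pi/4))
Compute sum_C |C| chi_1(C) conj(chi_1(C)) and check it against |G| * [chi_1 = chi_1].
Sum = 8 = |G| = 8; so <chi_1, chi_1> = 1 (norm-1 confirms irreducibility).

Why: Compute term by term over conjugacy classes (|C| * chi_1(C) * conj(chi_1(C))):
  1*(1)*conj(1) + 1*(exp(I*pi/4))*conj(exp(I*pi/4)) + 1*(I)*conj(I) + 1*(exp(3*I*pi/4))*conj(exp(3*I*pi/4)) + 1*(-1)*conj(-1) + 1*(exp(-3*I*pi/4))*conj(exp(-3*I*pi/4)) + 1*(-I)*conj(-I) + 1*(exp(-I*pi/4))*conj(exp(-I*pi/4))
  = (1) + (1) + (1) + (1) + (1) + (1) + (1) + (1)
  = 8.
(Exp terms are combined using exp(i*s)*conj(exp(i*t)) = exp(i*(s-t)), and sums of them are collapsed using the identity that for every m > 1 the m distinct m-th roots of unity sum to 0, e.g. 1 + exp(2*I*pi/3) + exp(-2*I*pi/3) = 0.)
Dividing by |G| = 8 gives 8/8 = 1, matching the row-orthogonality relation <chi_1, chi_1> = [chi_1 = chi_1].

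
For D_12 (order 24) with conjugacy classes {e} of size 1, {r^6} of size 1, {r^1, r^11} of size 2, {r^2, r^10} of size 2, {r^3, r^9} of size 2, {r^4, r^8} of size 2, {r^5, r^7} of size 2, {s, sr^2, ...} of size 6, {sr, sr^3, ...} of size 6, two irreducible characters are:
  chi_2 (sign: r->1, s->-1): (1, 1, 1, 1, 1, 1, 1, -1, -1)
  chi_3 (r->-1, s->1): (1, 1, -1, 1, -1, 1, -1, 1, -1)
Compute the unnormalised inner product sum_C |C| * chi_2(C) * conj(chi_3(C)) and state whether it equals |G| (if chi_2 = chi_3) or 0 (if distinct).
Sum = 0; so <chi_2, chi_3> = 0 (distinct irreducibles are orthogonal).

Compute term by term over conjugacy classes (|C| * chi_2(C) * conj(chi_3(C))):
  1*(1)*conj(1) + 1*(1)*conj(1) + 2*(1)*conj(-1) + 2*(1)*conj(1) + 2*(1)*conj(-1) + 2*(1)*conj(1) + 2*(1)*conj(-1) + 6*(-1)*conj(1) + 6*(-1)*conj(-1)
  = (1) + (1) + (-2) + (2) + (-2) + (2) + (-2) + (-6) + (6)
  = 0.
Dividing by |G| = 24 gives 0/24 = 0, matching the row-orthogonality relation <chi_2, chi_3> = [chi_2 = chi_3].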